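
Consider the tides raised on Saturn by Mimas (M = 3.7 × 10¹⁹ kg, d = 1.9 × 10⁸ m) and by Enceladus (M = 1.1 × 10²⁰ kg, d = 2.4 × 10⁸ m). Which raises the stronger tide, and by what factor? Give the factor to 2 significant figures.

Enceladus, by a factor of ≈ 1.5

Tidal acceleration ∝ M/d³, so compare M/d³ for each.
Mimas: (3.7 × 10¹⁹) / (1.9 × 10⁸)³ = 5.394 × 10⁻⁶
Enceladus: (1.1 × 10²⁰) / (2.4 × 10⁸)³ = 7.957 × 10⁻⁶
Ratio (larger/smaller) = 1.5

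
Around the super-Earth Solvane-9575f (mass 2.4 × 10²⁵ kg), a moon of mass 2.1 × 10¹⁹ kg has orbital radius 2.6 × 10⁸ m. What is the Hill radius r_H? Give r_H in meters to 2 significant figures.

1.7 × 10⁶ m

r_H ≈ a (m/3M)^(1/3)
    = (2.6 × 10⁸) × (2.1 × 10¹⁹ / (3 × 2.4 × 10²⁵))^(1/3)
    = 1.7 × 10⁶ m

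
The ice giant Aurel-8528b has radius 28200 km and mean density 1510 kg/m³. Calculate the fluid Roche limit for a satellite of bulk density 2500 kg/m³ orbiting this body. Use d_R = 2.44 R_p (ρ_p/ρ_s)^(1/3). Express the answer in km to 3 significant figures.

58200 km

d_R = 2.44 × 28200 km × (1510/2500)^(1/3)
    = 58200 km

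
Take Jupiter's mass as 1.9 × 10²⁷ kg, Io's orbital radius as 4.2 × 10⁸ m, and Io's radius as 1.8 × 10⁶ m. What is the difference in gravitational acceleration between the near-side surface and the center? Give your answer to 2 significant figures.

6.2 × 10⁻³ m/s²

Δg = 2GMr/d³
   = 2 × (6.674 × 10⁻¹¹) × (1.9 × 10²⁷) × (1.8 × 10⁶) / (4.2 × 10⁸)³
   = 6.2 × 10⁻³ m/s²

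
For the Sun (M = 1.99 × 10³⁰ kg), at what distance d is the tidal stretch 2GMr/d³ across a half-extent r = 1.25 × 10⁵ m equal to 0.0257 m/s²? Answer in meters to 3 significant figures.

1.09 × 10⁹ m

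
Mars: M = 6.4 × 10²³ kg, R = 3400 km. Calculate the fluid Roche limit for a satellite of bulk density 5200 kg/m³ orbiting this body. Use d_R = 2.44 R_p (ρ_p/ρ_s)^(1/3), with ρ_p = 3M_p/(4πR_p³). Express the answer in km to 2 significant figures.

7500 km

ρ_p = 3M_p/(4πR_p³) = 3 × (6.4 × 10²³) / (4π × (3.4 × 10⁶ m)³) = 3900 kg/m³
d_R = 2.44 × 3400 km × (3900/5200)^(1/3)
    = 7500 km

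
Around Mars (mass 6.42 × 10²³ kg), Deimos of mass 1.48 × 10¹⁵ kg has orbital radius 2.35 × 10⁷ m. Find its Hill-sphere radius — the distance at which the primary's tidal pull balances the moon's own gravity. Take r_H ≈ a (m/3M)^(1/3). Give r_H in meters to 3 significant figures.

2.15 × 10⁴ m

r_H ≈ a (m/3M)^(1/3)
    = (2.35 × 10⁷) × (1.48 × 10¹⁵ / (3 × 6.42 × 10²³))^(1/3)
    = 2.15 × 10⁴ m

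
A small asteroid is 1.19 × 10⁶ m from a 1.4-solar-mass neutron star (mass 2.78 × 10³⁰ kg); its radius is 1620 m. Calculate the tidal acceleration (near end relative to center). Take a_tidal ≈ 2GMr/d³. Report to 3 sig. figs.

3.57 × 10⁵ m/s²

Differencing GM/(d−r)² and GM/d² to first order in r/d gives 2GMr/d³.
a_tidal = 2GMr/d³
        = 2 × (6.674 × 10⁻¹¹) × (2.78 × 10³⁰) × (1620) / (1.19 × 10⁶)³
        = 3.57 × 10⁵ m/s²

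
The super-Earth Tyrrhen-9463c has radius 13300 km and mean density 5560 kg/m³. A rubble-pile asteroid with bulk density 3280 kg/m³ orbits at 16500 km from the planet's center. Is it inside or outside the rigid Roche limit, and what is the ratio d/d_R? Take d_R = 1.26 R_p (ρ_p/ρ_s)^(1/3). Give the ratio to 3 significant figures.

inside; d/d_R ≈ 0.826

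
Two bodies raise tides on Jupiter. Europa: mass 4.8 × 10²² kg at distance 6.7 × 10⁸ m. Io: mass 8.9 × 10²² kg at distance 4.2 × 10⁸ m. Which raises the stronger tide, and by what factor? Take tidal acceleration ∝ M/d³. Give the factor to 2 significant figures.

Compare M/d³ for the two perturbers:
Europa: (4.8 × 10²²) / (6.7 × 10⁸)³ = 1.596 × 10⁻⁴
Io: (8.9 × 10²²) / (4.2 × 10⁸)³ = 1.201 × 10⁻³
Ratio (larger/smaller) = 7.5

Io, by a factor of ≈ 7.5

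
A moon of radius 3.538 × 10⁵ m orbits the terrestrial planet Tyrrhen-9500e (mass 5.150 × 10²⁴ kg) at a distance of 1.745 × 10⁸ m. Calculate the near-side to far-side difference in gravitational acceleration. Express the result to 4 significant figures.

Δa = 4GMr/d³
   = 4 × (6.674 × 10⁻¹¹) × (5.150 × 10²⁴) × (3.538 × 10⁵) / (1.745 × 10⁸)³
   = 9.154 × 10⁻⁵ m/s²

9.154 × 10⁻⁵ m/s²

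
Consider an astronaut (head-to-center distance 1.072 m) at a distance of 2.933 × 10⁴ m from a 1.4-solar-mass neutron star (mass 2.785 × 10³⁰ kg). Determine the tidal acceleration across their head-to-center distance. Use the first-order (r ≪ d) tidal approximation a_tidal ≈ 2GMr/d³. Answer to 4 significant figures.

Δg = 2GMr/d³
   = 2 × (6.674 × 10⁻¹¹) × (2.785 × 10³⁰) × (1.072) / (2.933 × 10⁴)³
   = 1.579 × 10⁷ m/s²

1.579 × 10⁷ m/s²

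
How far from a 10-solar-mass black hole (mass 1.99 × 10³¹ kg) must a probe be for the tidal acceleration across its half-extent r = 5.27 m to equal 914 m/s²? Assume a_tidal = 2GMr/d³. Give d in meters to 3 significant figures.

2.48 × 10⁶ m

2GMr/d³ = a_tidal  ⇒  d = (2GMr / a_tidal)^(1/3)
d = (2 × 6.674×10⁻¹¹ × (1.99 × 10³¹) × (5.27) / (914))^(1/3)
  = 2.48 × 10⁶ m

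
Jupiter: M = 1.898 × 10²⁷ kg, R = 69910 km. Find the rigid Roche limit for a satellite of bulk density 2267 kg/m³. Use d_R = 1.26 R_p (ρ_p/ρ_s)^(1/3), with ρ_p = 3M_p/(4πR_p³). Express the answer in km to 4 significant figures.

73670 km

ρ_p = 3M_p/(4πR_p³) = 3 × (1.898 × 10²⁷) / (4π × (6.991 × 10⁷ m)³) = 1326 kg/m³
d_R = 1.26 × 69910 km × (1326/2267)^(1/3)
    = 73670 km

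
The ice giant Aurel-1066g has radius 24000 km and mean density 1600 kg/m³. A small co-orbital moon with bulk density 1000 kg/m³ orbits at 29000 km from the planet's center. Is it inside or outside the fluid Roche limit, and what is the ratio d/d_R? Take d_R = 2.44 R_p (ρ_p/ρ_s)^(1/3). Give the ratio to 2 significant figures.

d_R = 2.44 × (24000 km) × (1600/1000)^(1/3) = 68490 km
d/d_R = (29000) / (68490) = 0.42
Since d/d_R < 1, the body is inside the Roche limit.

inside; d/d_R ≈ 0.42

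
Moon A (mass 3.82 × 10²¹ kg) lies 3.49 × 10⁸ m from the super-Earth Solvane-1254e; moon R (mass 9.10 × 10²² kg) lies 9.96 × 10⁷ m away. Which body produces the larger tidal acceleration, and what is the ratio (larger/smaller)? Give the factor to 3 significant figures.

Moon R, by a factor of ≈ 1020

Tidal acceleration ∝ M/d³, so compare M/d³ for each.
Moon A: (3.82 × 10²¹) / (3.49 × 10⁸)³ = 8.986 × 10⁻⁵
Moon R: (9.10 × 10²²) / (9.96 × 10⁷)³ = 9.210 × 10⁻²
Ratio (larger/smaller) = 1020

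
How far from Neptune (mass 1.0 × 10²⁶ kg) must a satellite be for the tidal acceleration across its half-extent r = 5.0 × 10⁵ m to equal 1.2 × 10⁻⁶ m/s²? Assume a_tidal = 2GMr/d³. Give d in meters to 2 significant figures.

2GMr/d³ = a_tidal  ⇒  d = (2GMr / a_tidal)^(1/3)
d = (2 × 6.674×10⁻¹¹ × (1.0 × 10²⁶) × (5.0 × 10⁵) / (1.2 × 10⁻⁶))^(1/3)
  = 1.8 × 10⁹ m

1.8 × 10⁹ m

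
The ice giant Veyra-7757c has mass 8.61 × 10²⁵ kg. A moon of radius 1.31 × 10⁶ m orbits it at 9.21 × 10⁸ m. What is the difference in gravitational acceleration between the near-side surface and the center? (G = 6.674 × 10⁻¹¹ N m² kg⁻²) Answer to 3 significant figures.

1.93 × 10⁻⁵ m/s²

Differencing GM/(d−r)² and GM/d² to first order in r/d gives 2GMr/d³.
Δg = 2GMr/d³
   = 2 × (6.674 × 10⁻¹¹) × (8.61 × 10²⁵) × (1.31 × 10⁶) / (9.21 × 10⁸)³
   = 1.93 × 10⁻⁵ m/s²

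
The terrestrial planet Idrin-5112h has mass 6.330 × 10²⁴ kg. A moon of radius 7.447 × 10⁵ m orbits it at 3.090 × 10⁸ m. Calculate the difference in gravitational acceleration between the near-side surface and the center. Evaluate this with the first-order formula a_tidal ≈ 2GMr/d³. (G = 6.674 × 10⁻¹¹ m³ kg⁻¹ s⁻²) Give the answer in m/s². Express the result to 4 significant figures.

2.133 × 10⁻⁵ m/s²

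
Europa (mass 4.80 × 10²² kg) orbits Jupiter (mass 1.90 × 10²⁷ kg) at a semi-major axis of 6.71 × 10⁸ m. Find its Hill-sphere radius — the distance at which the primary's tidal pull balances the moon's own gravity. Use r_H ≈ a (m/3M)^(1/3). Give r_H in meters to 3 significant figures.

1.37 × 10⁷ m

r_H ≈ a (m/3M)^(1/3)
    = (6.71 × 10⁸) × (4.80 × 10²² / (3 × 1.90 × 10²⁷))^(1/3)
    = 1.37 × 10⁷ m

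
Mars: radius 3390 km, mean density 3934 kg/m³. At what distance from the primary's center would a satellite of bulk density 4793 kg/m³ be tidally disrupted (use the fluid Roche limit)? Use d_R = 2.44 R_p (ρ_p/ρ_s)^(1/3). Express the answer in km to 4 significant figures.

d_R = 2.44 × 3390 km × (3934/4793)^(1/3)
    = 7745 km

7745 km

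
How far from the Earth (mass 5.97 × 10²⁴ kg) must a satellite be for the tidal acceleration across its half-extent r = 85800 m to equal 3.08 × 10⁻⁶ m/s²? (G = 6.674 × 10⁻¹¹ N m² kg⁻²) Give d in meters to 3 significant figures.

2GMr/d³ = a_tidal  ⇒  d = (2GMr / a_tidal)^(1/3)
d = (2 × 6.674×10⁻¹¹ × (5.97 × 10²⁴) × (85800) / (3.08 × 10⁻⁶))^(1/3)
  = 2.81 × 10⁸ m

2.81 × 10⁸ m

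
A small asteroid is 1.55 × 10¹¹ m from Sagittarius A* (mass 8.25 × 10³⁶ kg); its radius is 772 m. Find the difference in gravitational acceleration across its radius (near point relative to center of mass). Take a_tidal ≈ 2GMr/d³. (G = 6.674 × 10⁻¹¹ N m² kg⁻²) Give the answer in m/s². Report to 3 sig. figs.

Δg = 2GMr/d³
   = 2 × (6.674 × 10⁻¹¹) × (8.25 × 10³⁶) × (772) / (1.55 × 10¹¹)³
   = 2.28 × 10⁻⁴ m/s²

2.28 × 10⁻⁴ m/s²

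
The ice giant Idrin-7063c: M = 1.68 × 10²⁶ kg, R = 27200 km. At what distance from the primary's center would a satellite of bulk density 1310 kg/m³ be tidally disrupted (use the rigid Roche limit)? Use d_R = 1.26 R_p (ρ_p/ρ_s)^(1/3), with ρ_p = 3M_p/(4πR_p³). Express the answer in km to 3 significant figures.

39400 km

ρ_p = 3M_p/(4πR_p³) = 3 × (1.68 × 10²⁶) / (4π × (2.72 × 10⁷ m)³) = 1990 kg/m³
d_R = 1.26 × 27200 km × (1990/1310)^(1/3)
    = 39400 km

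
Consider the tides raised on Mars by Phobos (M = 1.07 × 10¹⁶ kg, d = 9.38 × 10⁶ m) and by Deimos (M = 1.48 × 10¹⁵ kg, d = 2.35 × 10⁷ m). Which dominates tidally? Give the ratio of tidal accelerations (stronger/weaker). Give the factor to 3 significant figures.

Phobos, by a factor of ≈ 114

Tidal acceleration ∝ M/d³, so compare M/d³ for each.
Phobos: (1.07 × 10¹⁶) / (9.38 × 10⁶)³ = 1.297 × 10⁻⁵
Deimos: (1.48 × 10¹⁵) / (2.35 × 10⁷)³ = 1.140 × 10⁻⁷
Ratio (larger/smaller) = 114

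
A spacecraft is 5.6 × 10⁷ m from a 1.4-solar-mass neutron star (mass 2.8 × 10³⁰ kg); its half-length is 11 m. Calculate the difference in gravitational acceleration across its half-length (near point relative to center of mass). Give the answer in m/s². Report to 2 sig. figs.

2.3 × 10⁻² m/s²

Differencing GM/(d−r)² and GM/d² to first order in r/d gives 2GMr/d³.
Δg = 2GMr/d³
   = 2 × (6.674 × 10⁻¹¹) × (2.8 × 10³⁰) × (11) / (5.6 × 10⁷)³
   = 2.3 × 10⁻² m/s²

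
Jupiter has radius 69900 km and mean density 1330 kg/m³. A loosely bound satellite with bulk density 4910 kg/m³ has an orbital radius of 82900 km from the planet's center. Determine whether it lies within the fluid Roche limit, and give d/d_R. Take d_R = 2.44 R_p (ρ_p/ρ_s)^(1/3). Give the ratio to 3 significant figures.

d_R = 2.44 × (69900 km) × (1330/4910)^(1/3) = 1.104 × 10⁵ km
d/d_R = (82900) / (1.104 × 10⁵) = 0.751
Since d/d_R < 1, the body is inside the Roche limit.

inside; d/d_R ≈ 0.751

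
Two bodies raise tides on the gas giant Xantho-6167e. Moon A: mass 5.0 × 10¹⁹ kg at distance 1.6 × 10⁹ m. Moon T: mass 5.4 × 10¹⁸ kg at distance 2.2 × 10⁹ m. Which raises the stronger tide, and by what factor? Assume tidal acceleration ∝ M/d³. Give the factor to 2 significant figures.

The tide-raising term goes as M/d³ (the gradient of a 1/d² field).
Moon A: (5.0 × 10¹⁹) / (1.6 × 10⁹)³ = 1.221 × 10⁻⁸
Moon T: (5.4 × 10¹⁸) / (2.2 × 10⁹)³ = 5.071 × 10⁻¹⁰
Ratio (larger/smaller) = 24

Moon A, by a factor of ≈ 24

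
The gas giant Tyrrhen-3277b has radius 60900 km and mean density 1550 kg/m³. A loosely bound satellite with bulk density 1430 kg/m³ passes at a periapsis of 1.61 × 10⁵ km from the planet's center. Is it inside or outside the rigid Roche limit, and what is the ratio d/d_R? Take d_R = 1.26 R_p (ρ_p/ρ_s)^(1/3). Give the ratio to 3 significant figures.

outside; d/d_R ≈ 2.04

d_R = 1.26 × (60900 km) × (1550/1430)^(1/3) = 78820 km
d/d_R = (1.61 × 10⁵) / (78820) = 2.04
Since d/d_R > 1, the body is outside the Roche limit.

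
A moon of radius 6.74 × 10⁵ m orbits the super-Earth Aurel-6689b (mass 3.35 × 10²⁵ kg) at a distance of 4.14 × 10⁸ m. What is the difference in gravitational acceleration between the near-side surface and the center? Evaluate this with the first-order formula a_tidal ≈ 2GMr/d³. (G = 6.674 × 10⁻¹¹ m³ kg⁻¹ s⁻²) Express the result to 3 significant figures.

4.25 × 10⁻⁵ m/s²

Since r ≪ d, expand the inverse-square field across one radius to get the leading 2GMr/d³ term.
Δa = 2GMr/d³
   = 2 × (6.674 × 10⁻¹¹) × (3.35 × 10²⁵) × (6.74 × 10⁵) / (4.14 × 10⁸)³
   = 4.25 × 10⁻⁵ m/s²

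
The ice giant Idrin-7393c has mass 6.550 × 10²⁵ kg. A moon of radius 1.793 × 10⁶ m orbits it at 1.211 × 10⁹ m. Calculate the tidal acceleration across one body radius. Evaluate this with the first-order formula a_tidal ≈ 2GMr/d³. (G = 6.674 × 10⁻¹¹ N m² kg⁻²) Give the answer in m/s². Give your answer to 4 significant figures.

The tidal stretch is the gradient of GM/d² times the body's extent r, hence the 1/d³ dependence.
Δa = 2GMr/d³
   = 2 × (6.674 × 10⁻¹¹) × (6.550 × 10²⁵) × (1.793 × 10⁶) / (1.211 × 10⁹)³
   = 8.827 × 10⁻⁶ m/s²

8.827 × 10⁻⁶ m/s²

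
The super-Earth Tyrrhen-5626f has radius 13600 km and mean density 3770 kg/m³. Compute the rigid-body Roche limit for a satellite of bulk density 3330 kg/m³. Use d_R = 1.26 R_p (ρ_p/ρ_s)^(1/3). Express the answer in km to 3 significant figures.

17900 km

d_R = 1.26 × 13600 km × (3770/3330)^(1/3)
    = 17900 km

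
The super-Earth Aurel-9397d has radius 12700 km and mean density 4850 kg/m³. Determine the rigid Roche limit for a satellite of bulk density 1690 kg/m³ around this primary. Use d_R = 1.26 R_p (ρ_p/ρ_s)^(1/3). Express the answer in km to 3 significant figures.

d_R = 1.26 × 12700 km × (4850/1690)^(1/3)
    = 22700 km

22700 km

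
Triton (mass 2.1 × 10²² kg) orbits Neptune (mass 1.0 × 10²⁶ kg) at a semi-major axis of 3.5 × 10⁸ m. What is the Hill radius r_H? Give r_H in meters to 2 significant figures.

1.4 × 10⁷ m

r_H ≈ a (m/3M)^(1/3)
    = (3.5 × 10⁸) × (2.1 × 10²² / (3 × 1.0 × 10²⁶))^(1/3)
    = 1.4 × 10⁷ m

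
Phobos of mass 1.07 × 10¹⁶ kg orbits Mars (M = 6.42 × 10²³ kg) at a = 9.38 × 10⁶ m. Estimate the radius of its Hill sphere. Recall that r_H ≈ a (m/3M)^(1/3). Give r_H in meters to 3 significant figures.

1.66 × 10⁴ m

r_H ≈ a (m/3M)^(1/3)
    = (9.38 × 10⁶) × (1.07 × 10¹⁶ / (3 × 6.42 × 10²³))^(1/3)
    = 1.66 × 10⁴ m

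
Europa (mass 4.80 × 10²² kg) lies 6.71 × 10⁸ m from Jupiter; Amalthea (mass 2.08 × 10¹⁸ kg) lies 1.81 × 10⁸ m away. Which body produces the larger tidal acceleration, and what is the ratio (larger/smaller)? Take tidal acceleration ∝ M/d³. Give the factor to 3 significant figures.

Europa, by a factor of ≈ 453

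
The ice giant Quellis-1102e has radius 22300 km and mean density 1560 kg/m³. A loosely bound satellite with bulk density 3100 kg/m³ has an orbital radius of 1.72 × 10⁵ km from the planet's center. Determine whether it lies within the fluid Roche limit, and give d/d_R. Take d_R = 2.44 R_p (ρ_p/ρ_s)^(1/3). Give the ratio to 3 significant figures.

d_R = 2.44 × (22300 km) × (1560/3100)^(1/3) = 43280 km
d/d_R = (1.72 × 10⁵) / (43280) = 3.97
Since d/d_R > 1, the body is outside the Roche limit.

outside; d/d_R ≈ 3.97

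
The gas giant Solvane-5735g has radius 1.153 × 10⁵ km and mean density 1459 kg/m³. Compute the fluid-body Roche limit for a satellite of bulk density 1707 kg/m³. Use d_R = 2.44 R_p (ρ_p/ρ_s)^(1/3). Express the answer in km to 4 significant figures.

2.670 × 10⁵ km

d_R = 2.44 × 1.153 × 10⁵ km × (1459/1707)^(1/3)
    = 2.670 × 10⁵ km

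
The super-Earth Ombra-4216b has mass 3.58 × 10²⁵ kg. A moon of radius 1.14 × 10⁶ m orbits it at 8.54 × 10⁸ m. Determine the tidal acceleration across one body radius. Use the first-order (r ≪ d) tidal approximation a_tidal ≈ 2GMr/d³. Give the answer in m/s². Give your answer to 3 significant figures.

8.75 × 10⁻⁶ m/s²

Δa = 2GMr/d³
   = 2 × (6.674 × 10⁻¹¹) × (3.58 × 10²⁵) × (1.14 × 10⁶) / (8.54 × 10⁸)³
   = 8.75 × 10⁻⁶ m/s²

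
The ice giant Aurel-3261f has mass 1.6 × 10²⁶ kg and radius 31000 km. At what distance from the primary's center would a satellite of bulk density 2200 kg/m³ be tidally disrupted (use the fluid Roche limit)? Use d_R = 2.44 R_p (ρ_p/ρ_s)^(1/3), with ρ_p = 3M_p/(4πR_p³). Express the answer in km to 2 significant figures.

63000 km

ρ_p = 3M_p/(4πR_p³) = 3 × (1.6 × 10²⁶) / (4π × (3.1 × 10⁷ m)³) = 1300 kg/m³
d_R = 2.44 × 31000 km × (1300/2200)^(1/3)
    = 63000 km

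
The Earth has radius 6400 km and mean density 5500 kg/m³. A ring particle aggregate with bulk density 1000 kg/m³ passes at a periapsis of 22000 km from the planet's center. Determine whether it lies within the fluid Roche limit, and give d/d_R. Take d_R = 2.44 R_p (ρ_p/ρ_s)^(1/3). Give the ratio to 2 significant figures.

d_R = 2.44 × (6400 km) × (5500/1000)^(1/3) = 27560 km
d/d_R = (22000) / (27560) = 0.80
Since d/d_R < 1, the body is inside the Roche limit.

inside; d/d_R ≈ 0.80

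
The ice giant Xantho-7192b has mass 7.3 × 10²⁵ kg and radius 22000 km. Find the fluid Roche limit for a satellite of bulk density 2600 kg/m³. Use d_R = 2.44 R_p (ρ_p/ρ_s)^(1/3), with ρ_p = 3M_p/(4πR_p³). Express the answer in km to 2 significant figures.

ρ_p = 3M_p/(4πR_p³) = 3 × (7.3 × 10²⁵) / (4π × (2.2 × 10⁷ m)³) = 1600 kg/m³
d_R = 2.44 × 22000 km × (1600/2600)^(1/3)
    = 46000 km

46000 km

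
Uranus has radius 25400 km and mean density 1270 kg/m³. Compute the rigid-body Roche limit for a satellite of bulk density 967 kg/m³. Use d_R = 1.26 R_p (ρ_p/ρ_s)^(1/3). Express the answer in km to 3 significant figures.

35000 km

d_R = 1.26 × 25400 km × (1270/967)^(1/3)
    = 35000 km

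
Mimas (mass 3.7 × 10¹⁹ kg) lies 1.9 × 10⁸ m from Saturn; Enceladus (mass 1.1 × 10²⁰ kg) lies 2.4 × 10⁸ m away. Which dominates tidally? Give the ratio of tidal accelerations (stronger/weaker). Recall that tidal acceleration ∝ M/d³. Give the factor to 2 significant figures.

Enceladus, by a factor of ≈ 1.5

Tidal acceleration ∝ M/d³, so compare M/d³ for each.
Mimas: (3.7 × 10¹⁹) / (1.9 × 10⁸)³ = 5.394 × 10⁻⁶
Enceladus: (1.1 × 10²⁰) / (2.4 × 10⁸)³ = 7.957 × 10⁻⁶
Ratio (larger/smaller) = 1.5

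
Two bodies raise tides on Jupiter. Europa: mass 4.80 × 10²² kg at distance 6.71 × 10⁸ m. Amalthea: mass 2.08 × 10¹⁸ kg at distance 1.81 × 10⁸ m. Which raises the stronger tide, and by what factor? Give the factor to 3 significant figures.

Europa, by a factor of ≈ 453

Compare M/d³ for the two perturbers:
Europa: (4.80 × 10²²) / (6.71 × 10⁸)³ = 1.589 × 10⁻⁴
Amalthea: (2.08 × 10¹⁸) / (1.81 × 10⁸)³ = 3.508 × 10⁻⁷
Ratio (larger/smaller) = 453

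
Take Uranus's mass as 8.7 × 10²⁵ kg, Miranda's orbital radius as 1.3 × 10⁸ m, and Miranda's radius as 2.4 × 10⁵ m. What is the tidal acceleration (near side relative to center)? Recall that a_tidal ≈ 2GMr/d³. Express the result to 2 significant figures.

1.3 × 10⁻³ m/s²

a_tidal = 2GMr/d³
        = 2 × (6.674 × 10⁻¹¹) × (8.7 × 10²⁵) × (2.4 × 10⁵) / (1.3 × 10⁸)³
        = 1.3 × 10⁻³ m/s²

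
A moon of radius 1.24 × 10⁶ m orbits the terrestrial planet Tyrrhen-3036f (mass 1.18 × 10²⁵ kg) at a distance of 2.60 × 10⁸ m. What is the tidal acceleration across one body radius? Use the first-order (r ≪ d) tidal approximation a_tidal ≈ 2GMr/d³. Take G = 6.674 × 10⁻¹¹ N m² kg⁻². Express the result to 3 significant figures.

1.11 × 10⁻⁴ m/s²

Δa = 2GMr/d³
   = 2 × (6.674 × 10⁻¹¹) × (1.18 × 10²⁵) × (1.24 × 10⁶) / (2.60 × 10⁸)³
   = 1.11 × 10⁻⁴ m/s²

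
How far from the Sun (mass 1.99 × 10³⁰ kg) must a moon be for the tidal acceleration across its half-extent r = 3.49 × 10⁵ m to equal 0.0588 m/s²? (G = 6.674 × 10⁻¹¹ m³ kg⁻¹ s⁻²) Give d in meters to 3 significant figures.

1.16 × 10⁹ m

2GMr/d³ = a_tidal  ⇒  d = (2GMr / a_tidal)^(1/3)
d = (2 × 6.674×10⁻¹¹ × (1.99 × 10³⁰) × (3.49 × 10⁵) / (0.0588))^(1/3)
  = 1.16 × 10⁹ m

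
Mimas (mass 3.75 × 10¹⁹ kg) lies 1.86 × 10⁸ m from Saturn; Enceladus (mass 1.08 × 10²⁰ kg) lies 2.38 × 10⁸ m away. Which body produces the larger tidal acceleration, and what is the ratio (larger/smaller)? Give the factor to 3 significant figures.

The tide-raising term goes as M/d³ (the gradient of a 1/d² field).
Mimas: (3.75 × 10¹⁹) / (1.86 × 10⁸)³ = 5.828 × 10⁻⁶
Enceladus: (1.08 × 10²⁰) / (2.38 × 10⁸)³ = 8.011 × 10⁻⁶
Ratio (larger/smaller) = 1.37

Enceladus, by a factor of ≈ 1.37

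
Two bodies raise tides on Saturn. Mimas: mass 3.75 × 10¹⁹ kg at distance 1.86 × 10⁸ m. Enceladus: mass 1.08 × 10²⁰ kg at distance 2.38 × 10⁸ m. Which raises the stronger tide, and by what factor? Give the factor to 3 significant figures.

Compare M/d³ for the two perturbers:
Mimas: (3.75 × 10¹⁹) / (1.86 × 10⁸)³ = 5.828 × 10⁻⁶
Enceladus: (1.08 × 10²⁰) / (2.38 × 10⁸)³ = 8.011 × 10⁻⁶
Ratio (larger/smaller) = 1.37

Enceladus, by a factor of ≈ 1.37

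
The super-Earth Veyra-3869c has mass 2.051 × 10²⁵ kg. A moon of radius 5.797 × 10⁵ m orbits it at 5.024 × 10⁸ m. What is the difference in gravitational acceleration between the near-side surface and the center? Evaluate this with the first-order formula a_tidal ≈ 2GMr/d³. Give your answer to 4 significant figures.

1.252 × 10⁻⁵ m/s²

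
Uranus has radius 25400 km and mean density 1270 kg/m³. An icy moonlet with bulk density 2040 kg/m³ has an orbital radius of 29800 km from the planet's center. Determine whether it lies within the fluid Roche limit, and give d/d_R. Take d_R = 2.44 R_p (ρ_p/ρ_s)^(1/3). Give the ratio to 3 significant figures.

inside; d/d_R ≈ 0.563

d_R = 2.44 × (25400 km) × (1270/2040)^(1/3) = 52920 km
d/d_R = (29800) / (52920) = 0.563
Since d/d_R < 1, the body is inside the Roche limit.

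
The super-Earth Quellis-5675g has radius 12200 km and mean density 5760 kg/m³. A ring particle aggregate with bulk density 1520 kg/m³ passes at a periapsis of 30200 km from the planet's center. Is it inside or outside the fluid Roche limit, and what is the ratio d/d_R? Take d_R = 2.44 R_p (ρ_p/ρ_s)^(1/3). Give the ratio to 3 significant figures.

inside; d/d_R ≈ 0.651

d_R = 2.44 × (12200 km) × (5760/1520)^(1/3) = 46410 km
d/d_R = (30200) / (46410) = 0.651
Since d/d_R < 1, the body is inside the Roche limit.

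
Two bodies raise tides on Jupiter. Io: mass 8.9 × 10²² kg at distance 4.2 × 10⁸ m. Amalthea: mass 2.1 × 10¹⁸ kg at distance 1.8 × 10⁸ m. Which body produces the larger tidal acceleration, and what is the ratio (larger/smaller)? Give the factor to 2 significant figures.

Io, by a factor of ≈ 3300

Compare M/d³ for the two perturbers:
Io: (8.9 × 10²²) / (4.2 × 10⁸)³ = 1.201 × 10⁻³
Amalthea: (2.1 × 10¹⁸) / (1.8 × 10⁸)³ = 3.601 × 10⁻⁷
Ratio (larger/smaller) = 3300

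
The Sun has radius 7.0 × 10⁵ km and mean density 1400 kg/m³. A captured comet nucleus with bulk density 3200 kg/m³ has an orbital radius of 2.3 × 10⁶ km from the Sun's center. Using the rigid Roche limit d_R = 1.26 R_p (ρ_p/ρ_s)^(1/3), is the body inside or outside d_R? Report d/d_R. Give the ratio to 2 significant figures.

outside; d/d_R ≈ 3.4

d_R = 1.26 × (7.0 × 10⁵ km) × (1400/3200)^(1/3) = 6.696 × 10⁵ km
d/d_R = (2.3 × 10⁶) / (6.696 × 10⁵) = 3.4
Since d/d_R > 1, the body is outside the Roche limit.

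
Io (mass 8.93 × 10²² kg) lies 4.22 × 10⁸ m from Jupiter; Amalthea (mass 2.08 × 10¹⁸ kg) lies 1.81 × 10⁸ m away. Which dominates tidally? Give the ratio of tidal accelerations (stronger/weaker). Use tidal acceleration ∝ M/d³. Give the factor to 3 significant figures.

Io, by a factor of ≈ 3390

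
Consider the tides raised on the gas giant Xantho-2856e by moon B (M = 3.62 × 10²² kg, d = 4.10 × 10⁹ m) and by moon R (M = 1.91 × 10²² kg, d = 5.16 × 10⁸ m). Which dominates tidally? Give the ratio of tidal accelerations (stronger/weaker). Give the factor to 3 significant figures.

Moon R, by a factor of ≈ 265

Compare M/d³ for the two perturbers:
Moon B: (3.62 × 10²²) / (4.10 × 10⁹)³ = 5.252 × 10⁻⁷
Moon R: (1.91 × 10²²) / (5.16 × 10⁸)³ = 1.390 × 10⁻⁴
Ratio (larger/smaller) = 265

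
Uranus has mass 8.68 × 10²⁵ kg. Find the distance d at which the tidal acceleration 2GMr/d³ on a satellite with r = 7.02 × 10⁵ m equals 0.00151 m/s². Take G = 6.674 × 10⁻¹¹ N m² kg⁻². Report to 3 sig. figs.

1.75 × 10⁸ m

2GMr/d³ = a_tidal  ⇒  d = (2GMr / a_tidal)^(1/3)
d = (2 × 6.674×10⁻¹¹ × (8.68 × 10²⁵) × (7.02 × 10⁵) / (0.00151))^(1/3)
  = 1.75 × 10⁸ m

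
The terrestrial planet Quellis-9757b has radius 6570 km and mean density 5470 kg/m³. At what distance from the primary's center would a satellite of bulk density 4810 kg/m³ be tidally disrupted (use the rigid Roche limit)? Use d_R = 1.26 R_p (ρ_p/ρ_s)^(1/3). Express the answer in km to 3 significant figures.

d_R = 1.26 × 6570 km × (5470/4810)^(1/3)
    = 8640 km

8640 km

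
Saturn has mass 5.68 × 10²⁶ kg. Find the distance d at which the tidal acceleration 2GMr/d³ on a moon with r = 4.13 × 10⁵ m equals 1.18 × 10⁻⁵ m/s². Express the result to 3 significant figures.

1.38 × 10⁹ m

2GMr/d³ = a_tidal  ⇒  d = (2GMr / a_tidal)^(1/3)
d = (2 × 6.674×10⁻¹¹ × (5.68 × 10²⁶) × (4.13 × 10⁵) / (1.18 × 10⁻⁵))^(1/3)
  = 1.38 × 10⁹ m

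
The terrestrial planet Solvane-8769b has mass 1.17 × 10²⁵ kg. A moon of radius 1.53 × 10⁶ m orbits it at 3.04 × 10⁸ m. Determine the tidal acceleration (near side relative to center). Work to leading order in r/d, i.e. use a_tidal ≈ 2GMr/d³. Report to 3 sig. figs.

8.50 × 10⁻⁵ m/s²

Differencing GM/(d−r)² and GM/d² to first order in r/d gives 2GMr/d³.
Δg = 2GMr/d³
   = 2 × (6.674 × 10⁻¹¹) × (1.17 × 10²⁵) × (1.53 × 10⁶) / (3.04 × 10⁸)³
   = 8.50 × 10⁻⁵ m/s²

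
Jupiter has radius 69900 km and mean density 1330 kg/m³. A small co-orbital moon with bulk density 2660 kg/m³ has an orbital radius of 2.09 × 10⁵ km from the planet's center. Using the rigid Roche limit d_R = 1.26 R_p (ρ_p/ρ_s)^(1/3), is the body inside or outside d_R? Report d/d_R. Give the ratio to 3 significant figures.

d_R = 1.26 × (69900 km) × (1330/2660)^(1/3) = 69900 km
d/d_R = (2.09 × 10⁵) / (69900) = 2.99
Since d/d_R > 1, the body is outside the Roche limit.

outside; d/d_R ≈ 2.99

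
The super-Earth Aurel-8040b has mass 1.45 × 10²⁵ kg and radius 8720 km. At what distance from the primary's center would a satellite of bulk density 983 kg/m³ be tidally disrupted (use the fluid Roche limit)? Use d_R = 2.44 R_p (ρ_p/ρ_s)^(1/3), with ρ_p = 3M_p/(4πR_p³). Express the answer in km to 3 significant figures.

37100 km

ρ_p = 3M_p/(4πR_p³) = 3 × (1.45 × 10²⁵) / (4π × (8.72 × 10⁶ m)³) = 5220 kg/m³
d_R = 2.44 × 8720 km × (5220/983)^(1/3)
    = 37100 km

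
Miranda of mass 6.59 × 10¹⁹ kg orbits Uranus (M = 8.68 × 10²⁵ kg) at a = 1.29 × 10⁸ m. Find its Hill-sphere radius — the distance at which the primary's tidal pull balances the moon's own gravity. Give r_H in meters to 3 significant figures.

8.16 × 10⁵ m

r_H ≈ a (m/3M)^(1/3)
    = (1.29 × 10⁸) × (6.59 × 10¹⁹ / (3 × 8.68 × 10²⁵))^(1/3)
    = 8.16 × 10⁵ m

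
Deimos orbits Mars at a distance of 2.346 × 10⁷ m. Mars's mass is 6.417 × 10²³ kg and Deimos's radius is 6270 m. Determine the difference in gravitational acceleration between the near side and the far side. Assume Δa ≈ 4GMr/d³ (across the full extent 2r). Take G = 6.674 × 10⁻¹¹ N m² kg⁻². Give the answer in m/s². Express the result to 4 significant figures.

8.319 × 10⁻⁵ m/s²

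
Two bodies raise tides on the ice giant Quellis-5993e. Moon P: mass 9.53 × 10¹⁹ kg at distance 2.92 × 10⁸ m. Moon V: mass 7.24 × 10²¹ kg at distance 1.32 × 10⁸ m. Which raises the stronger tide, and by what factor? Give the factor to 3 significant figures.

Moon V, by a factor of ≈ 822

Tidal acceleration ∝ M/d³, so compare M/d³ for each.
Moon P: (9.53 × 10¹⁹) / (2.92 × 10⁸)³ = 3.828 × 10⁻⁶
Moon V: (7.24 × 10²¹) / (1.32 × 10⁸)³ = 3.148 × 10⁻³
Ratio (larger/smaller) = 822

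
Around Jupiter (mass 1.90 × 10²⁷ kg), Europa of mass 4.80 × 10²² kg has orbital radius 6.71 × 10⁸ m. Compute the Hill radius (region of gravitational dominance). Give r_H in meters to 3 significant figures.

1.37 × 10⁷ m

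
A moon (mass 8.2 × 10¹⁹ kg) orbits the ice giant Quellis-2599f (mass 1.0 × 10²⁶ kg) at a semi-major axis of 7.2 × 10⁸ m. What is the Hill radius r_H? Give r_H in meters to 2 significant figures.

r_H ≈ a (m/3M)^(1/3)
    = (7.2 × 10⁸) × (8.2 × 10¹⁹ / (3 × 1.0 × 10²⁶))^(1/3)
    = 4.7 × 10⁶ m

4.7 × 10⁶ m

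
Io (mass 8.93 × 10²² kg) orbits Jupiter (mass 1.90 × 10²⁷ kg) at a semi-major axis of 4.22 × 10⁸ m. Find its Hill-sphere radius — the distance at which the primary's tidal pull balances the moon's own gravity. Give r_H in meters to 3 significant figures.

r_H ≈ a (m/3M)^(1/3)
    = (4.22 × 10⁸) × (8.93 × 10²² / (3 × 1.90 × 10²⁷))^(1/3)
    = 1.06 × 10⁷ m

1.06 × 10⁷ m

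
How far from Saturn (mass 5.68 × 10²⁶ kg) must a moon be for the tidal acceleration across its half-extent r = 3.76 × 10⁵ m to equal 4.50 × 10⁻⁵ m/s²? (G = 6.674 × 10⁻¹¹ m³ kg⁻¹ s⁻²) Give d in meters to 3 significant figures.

8.59 × 10⁸ m

2GMr/d³ = a_tidal  ⇒  d = (2GMr / a_tidal)^(1/3)
d = (2 × 6.674×10⁻¹¹ × (5.68 × 10²⁶) × (3.76 × 10⁵) / (4.50 × 10⁻⁵))^(1/3)
  = 8.59 × 10⁸ m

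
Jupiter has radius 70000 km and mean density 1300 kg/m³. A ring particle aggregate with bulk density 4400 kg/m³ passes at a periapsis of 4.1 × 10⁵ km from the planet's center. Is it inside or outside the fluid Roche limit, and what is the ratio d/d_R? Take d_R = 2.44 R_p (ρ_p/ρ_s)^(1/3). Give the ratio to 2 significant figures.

d_R = 2.44 × (70000 km) × (1300/4400)^(1/3) = 1.138 × 10⁵ km
d/d_R = (4.1 × 10⁵) / (1.138 × 10⁵) = 3.6
Since d/d_R > 1, the body is outside the Roche limit.

outside; d/d_R ≈ 3.6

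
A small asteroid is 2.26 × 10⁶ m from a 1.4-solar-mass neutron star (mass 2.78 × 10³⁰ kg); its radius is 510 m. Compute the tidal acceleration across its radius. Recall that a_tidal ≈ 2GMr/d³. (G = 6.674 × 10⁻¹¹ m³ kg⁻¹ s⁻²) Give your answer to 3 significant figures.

1.64 × 10⁴ m/s²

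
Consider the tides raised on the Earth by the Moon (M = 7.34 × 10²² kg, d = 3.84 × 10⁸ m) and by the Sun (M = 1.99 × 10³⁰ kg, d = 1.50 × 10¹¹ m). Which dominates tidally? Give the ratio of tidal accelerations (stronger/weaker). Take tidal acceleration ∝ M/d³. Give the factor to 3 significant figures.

Compare M/d³ for the two perturbers:
The Moon: (7.34 × 10²²) / (3.84 × 10⁸)³ = 1.296 × 10⁻³
The Sun: (1.99 × 10³⁰) / (1.50 × 10¹¹)³ = 5.896 × 10⁻⁴
Ratio (larger/smaller) = 2.20

The Moon, by a factor of ≈ 2.20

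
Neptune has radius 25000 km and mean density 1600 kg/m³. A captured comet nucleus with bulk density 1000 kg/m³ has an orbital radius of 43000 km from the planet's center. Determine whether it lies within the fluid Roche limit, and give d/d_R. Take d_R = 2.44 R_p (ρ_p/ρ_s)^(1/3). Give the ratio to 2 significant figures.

d_R = 2.44 × (25000 km) × (1600/1000)^(1/3) = 71350 km
d/d_R = (43000) / (71350) = 0.60
Since d/d_R < 1, the body is inside the Roche limit.

inside; d/d_R ≈ 0.60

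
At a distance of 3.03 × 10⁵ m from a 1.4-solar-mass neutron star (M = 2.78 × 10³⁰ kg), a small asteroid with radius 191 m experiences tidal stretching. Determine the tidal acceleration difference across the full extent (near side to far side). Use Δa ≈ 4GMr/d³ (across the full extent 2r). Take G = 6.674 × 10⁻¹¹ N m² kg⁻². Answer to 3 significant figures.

5.10 × 10⁶ m/s²

Differencing GM/(d−r)² and GM/(d+r)² to first order in r/d gives 4GMr/d³.
Δa = 4GMr/d³
   = 4 × (6.674 × 10⁻¹¹) × (2.78 × 10³⁰) × (191) / (3.03 × 10⁵)³
   = 5.10 × 10⁶ m/s²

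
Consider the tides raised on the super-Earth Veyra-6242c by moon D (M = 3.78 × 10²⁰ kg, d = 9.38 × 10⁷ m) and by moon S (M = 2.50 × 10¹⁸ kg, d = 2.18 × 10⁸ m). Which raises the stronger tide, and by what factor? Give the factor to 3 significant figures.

Moon D, by a factor of ≈ 1900

Tidal stretch scales as M/d³; compute that for each body.
Moon D: (3.78 × 10²⁰) / (9.38 × 10⁷)³ = 4.580 × 10⁻⁴
Moon S: (2.50 × 10¹⁸) / (2.18 × 10⁸)³ = 2.413 × 10⁻⁷
Ratio (larger/smaller) = 1900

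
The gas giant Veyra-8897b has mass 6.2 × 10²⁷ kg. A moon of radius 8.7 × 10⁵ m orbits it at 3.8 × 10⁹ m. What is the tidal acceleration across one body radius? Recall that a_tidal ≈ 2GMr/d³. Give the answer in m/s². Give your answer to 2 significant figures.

a_tidal = 2GMr/d³
        = 2 × (6.674 × 10⁻¹¹) × (6.2 × 10²⁷) × (8.7 × 10⁵) / (3.8 × 10⁹)³
        = 1.3 × 10⁻⁵ m/s²

1.3 × 10⁻⁵ m/s²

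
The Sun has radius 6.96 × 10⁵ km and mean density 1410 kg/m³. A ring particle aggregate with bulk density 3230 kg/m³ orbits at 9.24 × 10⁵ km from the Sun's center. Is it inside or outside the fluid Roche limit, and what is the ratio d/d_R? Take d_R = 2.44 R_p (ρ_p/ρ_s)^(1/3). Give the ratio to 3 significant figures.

inside; d/d_R ≈ 0.717

d_R = 2.44 × (6.96 × 10⁵ km) × (1410/3230)^(1/3) = 1.288 × 10⁶ km
d/d_R = (9.24 × 10⁵) / (1.288 × 10⁶) = 0.717
Since d/d_R < 1, the body is inside the Roche limit.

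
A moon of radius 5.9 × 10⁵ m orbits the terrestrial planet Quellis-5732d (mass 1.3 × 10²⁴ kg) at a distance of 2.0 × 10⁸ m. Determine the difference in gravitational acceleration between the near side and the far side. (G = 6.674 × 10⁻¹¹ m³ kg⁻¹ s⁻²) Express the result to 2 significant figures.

Differencing GM/(d−r)² and GM/(d+r)² to first order in r/d gives 4GMr/d³.
Δg = 4GMr/d³
   = 4 × (6.674 × 10⁻¹¹) × (1.3 × 10²⁴) × (5.9 × 10⁵) / (2.0 × 10⁸)³
   = 2.6 × 10⁻⁵ m/s²

2.6 × 10⁻⁵ m/s²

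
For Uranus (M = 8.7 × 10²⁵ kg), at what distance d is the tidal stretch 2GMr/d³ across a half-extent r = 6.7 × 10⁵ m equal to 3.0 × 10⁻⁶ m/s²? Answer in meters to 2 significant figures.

2GMr/d³ = a_tidal  ⇒  d = (2GMr / a_tidal)^(1/3)
d = (2 × 6.674×10⁻¹¹ × (8.7 × 10²⁵) × (6.7 × 10⁵) / (3.0 × 10⁻⁶))^(1/3)
  = 1.4 × 10⁹ m

1.4 × 10⁹ m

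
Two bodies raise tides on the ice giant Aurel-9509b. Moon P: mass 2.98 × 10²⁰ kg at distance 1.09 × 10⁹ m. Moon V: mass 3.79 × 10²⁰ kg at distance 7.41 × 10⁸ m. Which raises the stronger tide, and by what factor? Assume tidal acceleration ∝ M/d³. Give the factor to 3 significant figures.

Tidal stretch scales as M/d³; compute that for each body.
Moon P: (2.98 × 10²⁰) / (1.09 × 10⁹)³ = 2.301 × 10⁻⁷
Moon V: (3.79 × 10²⁰) / (7.41 × 10⁸)³ = 9.315 × 10⁻⁷
Ratio (larger/smaller) = 4.05

Moon V, by a factor of ≈ 4.05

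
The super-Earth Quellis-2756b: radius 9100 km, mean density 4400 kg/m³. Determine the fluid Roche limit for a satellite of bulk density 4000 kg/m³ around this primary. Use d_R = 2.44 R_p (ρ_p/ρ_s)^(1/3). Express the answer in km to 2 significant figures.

23000 km

d_R = 2.44 × 9100 km × (4400/4000)^(1/3)
    = 23000 km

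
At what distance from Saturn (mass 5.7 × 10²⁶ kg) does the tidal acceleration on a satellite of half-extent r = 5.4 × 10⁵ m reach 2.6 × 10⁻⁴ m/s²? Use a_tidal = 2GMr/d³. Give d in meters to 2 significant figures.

5.4 × 10⁸ m

2GMr/d³ = a_tidal  ⇒  d = (2GMr / a_tidal)^(1/3)
d = (2 × 6.674×10⁻¹¹ × (5.7 × 10²⁶) × (5.4 × 10⁵) / (2.6 × 10⁻⁴))^(1/3)
  = 5.4 × 10⁸ m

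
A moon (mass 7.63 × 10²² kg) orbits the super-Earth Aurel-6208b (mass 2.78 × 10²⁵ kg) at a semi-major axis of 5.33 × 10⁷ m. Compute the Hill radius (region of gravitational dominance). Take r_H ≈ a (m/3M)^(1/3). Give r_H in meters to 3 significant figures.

5.17 × 10⁶ m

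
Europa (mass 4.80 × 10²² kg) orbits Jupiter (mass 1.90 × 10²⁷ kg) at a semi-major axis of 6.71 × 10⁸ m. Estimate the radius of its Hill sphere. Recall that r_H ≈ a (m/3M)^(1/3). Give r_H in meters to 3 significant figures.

1.37 × 10⁷ m

r_H ≈ a (m/3M)^(1/3)
    = (6.71 × 10⁸) × (4.80 × 10²² / (3 × 1.90 × 10²⁷))^(1/3)
    = 1.37 × 10⁷ m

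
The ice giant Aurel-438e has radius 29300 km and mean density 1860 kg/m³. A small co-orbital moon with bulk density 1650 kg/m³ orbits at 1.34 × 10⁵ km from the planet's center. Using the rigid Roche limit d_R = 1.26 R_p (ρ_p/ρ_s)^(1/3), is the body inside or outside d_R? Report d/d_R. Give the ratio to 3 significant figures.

d_R = 1.26 × (29300 km) × (1860/1650)^(1/3) = 38420 km
d/d_R = (1.34 × 10⁵) / (38420) = 3.49
Since d/d_R > 1, the body is outside the Roche limit.

outside; d/d_R ≈ 3.49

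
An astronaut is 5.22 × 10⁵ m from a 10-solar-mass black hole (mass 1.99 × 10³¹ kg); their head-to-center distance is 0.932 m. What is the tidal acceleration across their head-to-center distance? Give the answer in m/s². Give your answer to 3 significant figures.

1.74 × 10⁴ m/s²

Differencing GM/(d−r)² and GM/d² to first order in r/d gives 2GMr/d³.
Δg = 2GMr/d³
   = 2 × (6.674 × 10⁻¹¹) × (1.99 × 10³¹) × (0.932) / (5.22 × 10⁵)³
   = 1.74 × 10⁴ m/s²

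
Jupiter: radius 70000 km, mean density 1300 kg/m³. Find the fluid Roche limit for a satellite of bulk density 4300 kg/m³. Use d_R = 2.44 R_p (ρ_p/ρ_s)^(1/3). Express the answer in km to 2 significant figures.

1.1 × 10⁵ km

d_R = 2.44 × 70000 km × (1300/4300)^(1/3)
    = 1.1 × 10⁵ km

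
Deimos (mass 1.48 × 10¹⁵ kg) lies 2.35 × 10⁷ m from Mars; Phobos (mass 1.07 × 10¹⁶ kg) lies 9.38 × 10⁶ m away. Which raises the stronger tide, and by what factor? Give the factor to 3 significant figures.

Phobos, by a factor of ≈ 114

The tide-raising term goes as M/d³ (the gradient of a 1/d² field).
Deimos: (1.48 × 10¹⁵) / (2.35 × 10⁷)³ = 1.140 × 10⁻⁷
Phobos: (1.07 × 10¹⁶) / (9.38 × 10⁶)³ = 1.297 × 10⁻⁵
Ratio (larger/smaller) = 114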